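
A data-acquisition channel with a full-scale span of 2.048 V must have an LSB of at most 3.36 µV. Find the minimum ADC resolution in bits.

20 bits

Number of steps required ≥ 2.048 V / 3.36 µV = 609523.81.
Need 2^N ≥ 609523.81; 2^19 = 524288, 2^20 = 1048576.
Minimum N = 20.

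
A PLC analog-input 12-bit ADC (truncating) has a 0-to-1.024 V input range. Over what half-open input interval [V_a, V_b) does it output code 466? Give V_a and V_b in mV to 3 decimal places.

[116.500 mV, 116.750 mV)

LSB = 1.024/2^12 = 250.00 µV.
V_a = V_low + 466·LSB = 0.1165 V; V_b = V_low + 467·LSB = 0.11675 V.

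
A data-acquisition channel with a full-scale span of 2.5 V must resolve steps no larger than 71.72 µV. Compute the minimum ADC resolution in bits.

16 bits

Number of steps required ≥ 2.5 V / 71.72 µV = 34857.78.
Need 2^N ≥ 34857.78; 2^15 = 32768, 2^16 = 65536.
Minimum N = 16.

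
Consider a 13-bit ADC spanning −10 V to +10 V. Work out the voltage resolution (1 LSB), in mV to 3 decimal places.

Full-scale span = 20 V.
LSB = 20 / 2^13 = 20 / 8192 = 0.00244141 V = 2.441 mV.

2.441 mV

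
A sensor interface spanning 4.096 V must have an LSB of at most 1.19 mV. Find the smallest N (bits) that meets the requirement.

12 bits

Number of steps required ≥ 4.096 V / 1.19 mV = 3442.02.
Need 2^N ≥ 3442.02; 2^11 = 2048, 2^12 = 4096.
Minimum N = 12.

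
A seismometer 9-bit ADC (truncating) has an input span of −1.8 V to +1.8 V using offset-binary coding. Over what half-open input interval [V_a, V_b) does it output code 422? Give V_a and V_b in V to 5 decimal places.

[1.16719 V, 1.17422 V)

LSB = 3.6/2^9 = 7.031 mV.
V_a = V_low + 422·LSB = 1.16719 V; V_b = V_low + 423·LSB = 1.17422 V.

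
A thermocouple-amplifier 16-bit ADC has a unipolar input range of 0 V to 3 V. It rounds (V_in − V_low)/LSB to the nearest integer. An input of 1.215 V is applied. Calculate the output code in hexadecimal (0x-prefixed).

code 0x67AE (decimal 26542)

Full-scale span = 3 V; LSB = 3/2^16 = 45.78 µV.
(V_in − V_low)/LSB = (1.215 − 0) / 4.57764e-05 = 26542.080.
Round → code 26542.
In hexadecimal (0x-prefixed): 0x67AE.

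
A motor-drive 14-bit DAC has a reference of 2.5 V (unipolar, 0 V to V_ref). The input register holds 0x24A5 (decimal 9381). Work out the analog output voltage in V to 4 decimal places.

LSB = 2.5 V / 2^14 = 152.59 µV.
Code 0x24A5 = 9381 decimal.
V_out = 0 + 9381 × 0.000152588 V = 1.43143 V.

1.4314 V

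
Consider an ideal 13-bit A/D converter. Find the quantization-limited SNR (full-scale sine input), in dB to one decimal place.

SNR ≈ 6.02·N + 1.76 dB = 6.02·13 + 1.76 = 80.02 dB.

80.0 dB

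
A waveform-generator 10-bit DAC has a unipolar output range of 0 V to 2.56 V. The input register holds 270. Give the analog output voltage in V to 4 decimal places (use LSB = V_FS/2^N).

0.6750 V

LSB = 2.56 V / 2^10 = 2.500 mV.
V_out = 0 + 270 × 0.0025 V = 0.675 V.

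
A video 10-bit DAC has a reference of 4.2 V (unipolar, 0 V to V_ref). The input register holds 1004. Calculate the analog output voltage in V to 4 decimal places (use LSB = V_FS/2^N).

LSB = 4.2 V / 2^10 = 4.102 mV.
V_out = 0 + 1004 × 0.00410156 V = 4.11797 V.

4.1180 V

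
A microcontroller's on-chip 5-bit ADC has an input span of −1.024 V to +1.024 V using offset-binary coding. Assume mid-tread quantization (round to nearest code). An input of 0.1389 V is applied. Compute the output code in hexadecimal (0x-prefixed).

code 0x12 (decimal 18)

With 32 levels over 2.048 V, one step is 64.000 mV.
Input sits at 18.170 steps above V_low.
So the output code is 18.
In hexadecimal (0x-prefixed): 0x12.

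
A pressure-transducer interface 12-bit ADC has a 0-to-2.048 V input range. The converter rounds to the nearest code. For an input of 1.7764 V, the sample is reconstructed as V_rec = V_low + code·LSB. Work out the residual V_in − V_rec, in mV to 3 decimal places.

LSB = 2.048/2^12 = 0.500 mV.
Scaled input = 3552.8000 LSBs, so code = 3553.
Code 3553 maps back to 0 + 3553×0.0005 V = 1.7765 V.
Difference: -0.0001 V → -0.100 mV.

-0.100 mV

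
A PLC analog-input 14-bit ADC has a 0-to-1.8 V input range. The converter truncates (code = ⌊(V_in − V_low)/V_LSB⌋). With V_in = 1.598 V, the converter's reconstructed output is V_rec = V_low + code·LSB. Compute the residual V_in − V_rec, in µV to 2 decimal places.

38.57 µV

One LSB is 1.8 V / 16384 = 109.86 µV.
(1.598 − 0)/0.000109863 = 14545.3511; ⌊·⌋ gives code 14545.
V_rec = 0 + 14545·0.000109863 = 1.5979614 V.
V_in − V_rec = 3.85742e-05 V = 38.57 µV.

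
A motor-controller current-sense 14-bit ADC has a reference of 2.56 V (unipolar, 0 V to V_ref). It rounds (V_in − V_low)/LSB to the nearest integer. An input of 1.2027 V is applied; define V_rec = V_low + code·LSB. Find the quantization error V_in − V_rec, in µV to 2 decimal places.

One LSB is 2.56 V / 16384 = 156.25 µV.
(1.2027 − 0)/0.00015625 = 7697.2800; round gives code 7697.
Code 7697 maps back to 0 + 7697×0.00015625 V = 1.2026562 V.
V_in − V_rec = 4.375e-05 V = 43.75 µV.

43.75 µV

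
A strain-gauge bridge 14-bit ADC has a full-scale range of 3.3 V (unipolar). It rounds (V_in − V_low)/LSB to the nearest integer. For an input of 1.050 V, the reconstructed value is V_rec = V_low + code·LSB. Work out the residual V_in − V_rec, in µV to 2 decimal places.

Step size: 3.3 V ÷ 2^14 = 201.42 µV.
(V_in − V_low)/LSB = (1.050 − 0)/0.000201416 = 5213.0909 → code 5213 (round).
Code 5213 maps back to 0 + 5213×0.000201416 V = 1.0499817 V.
Difference: 1.83105e-05 V → 18.31 µV.

18.31 µV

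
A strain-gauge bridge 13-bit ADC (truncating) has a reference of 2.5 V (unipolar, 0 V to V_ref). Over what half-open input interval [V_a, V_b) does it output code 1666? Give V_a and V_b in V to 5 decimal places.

[0.50842 V, 0.50873 V)

LSB = 2.5/2^13 = 305.18 µV.
V_a = V_low + 1666·LSB = 0.508423 V; V_b = V_low + 1667·LSB = 0.508728 V.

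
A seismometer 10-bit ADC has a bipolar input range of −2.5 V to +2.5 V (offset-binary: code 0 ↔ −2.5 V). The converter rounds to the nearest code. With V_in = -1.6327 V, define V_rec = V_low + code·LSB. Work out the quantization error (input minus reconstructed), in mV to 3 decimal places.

LSB = 5/2^10 = 4.883 mV.
(-1.6327 − (−2.5))/0.00488281 = 177.6230; round gives code 178.
Code 178 maps back to (−2.5) + 178×0.00488281 V = -1.6308594 V.
V_in − V_rec = -0.00184063 V = -1.841 mV.

-1.841 mV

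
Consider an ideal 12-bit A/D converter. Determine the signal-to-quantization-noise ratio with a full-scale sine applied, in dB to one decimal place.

SNR ≈ 6.02·N + 1.76 dB = 6.02·12 + 1.76 = 74.00 dB.

74.0 dB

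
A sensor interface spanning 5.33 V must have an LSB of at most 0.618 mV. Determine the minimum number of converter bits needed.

Number of steps required ≥ 5.33 V / 0.618 mV = 8624.60.
Need 2^N ≥ 8624.60; 2^13 = 8192, 2^14 = 16384.
Minimum N = 14.

14 bits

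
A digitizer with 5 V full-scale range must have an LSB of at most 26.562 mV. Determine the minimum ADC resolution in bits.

Number of steps required ≥ 5 V / 26.562 mV = 188.24.
Need 2^N ≥ 188.24; 2^7 = 128, 2^8 = 256.
Minimum N = 8.

8 bits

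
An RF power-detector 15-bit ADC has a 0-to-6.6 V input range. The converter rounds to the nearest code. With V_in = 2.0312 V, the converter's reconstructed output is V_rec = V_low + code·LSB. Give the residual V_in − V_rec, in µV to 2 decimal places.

-80.52 µV

One LSB is 6.6 V / 32768 = 201.42 µV.
(V_in − V_low)/LSB = (2.0312 − 0)/0.000201416 = 10084.6002 → code 10085 (round).
V_rec = 0 + 10085·0.000201416 = 2.0312805 V.
Difference: -8.05176e-05 V → -80.52 µV.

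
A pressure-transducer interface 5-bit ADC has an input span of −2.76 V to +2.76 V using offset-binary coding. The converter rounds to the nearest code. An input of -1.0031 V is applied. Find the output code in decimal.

Full-scale span = 5.52 V; LSB = 5.52/2^5 = 172.500 mV.
(-1.0031 − (−2.76)) / 0.1725 = 10.185 LSBs.
So the output code is 10.

code 10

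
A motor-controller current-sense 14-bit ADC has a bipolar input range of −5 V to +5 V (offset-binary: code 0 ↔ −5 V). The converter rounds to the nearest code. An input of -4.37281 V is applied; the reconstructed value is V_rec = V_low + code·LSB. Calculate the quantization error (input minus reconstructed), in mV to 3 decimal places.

-0.251 mV

LSB = 10/2^14 = 0.610 mV.
(V_in − V_low)/LSB = (-4.37281 − (−5))/0.000610352 = 1027.5881 → code 1028 (round).
Code 1028 maps back to (−5) + 1028×0.000610352 V = -4.3725586 V.
Error = -4.37281 − (−4.3725586) = -0.000251406 V = -0.251 mV.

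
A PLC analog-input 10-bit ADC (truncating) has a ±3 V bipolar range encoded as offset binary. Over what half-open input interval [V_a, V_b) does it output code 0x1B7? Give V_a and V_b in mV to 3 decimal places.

LSB = 6/2^10 = 5.859 mV.
Code 0x1B7 = 439 decimal.
V_a = V_low + 439·LSB = -0.427734 V; V_b = V_low + 440·LSB = -0.421875 V.

[-427.734 mV, -421.875 mV)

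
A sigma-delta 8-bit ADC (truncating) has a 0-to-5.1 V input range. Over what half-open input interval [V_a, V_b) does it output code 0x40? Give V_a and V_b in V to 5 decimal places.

[1.27500 V, 1.29492 V)

LSB = 5.1/2^8 = 19.922 mV.
Code 0x40 = 64 decimal.
V_a = V_low + 64·LSB = 1.275 V; V_b = V_low + 65·LSB = 1.29492 V.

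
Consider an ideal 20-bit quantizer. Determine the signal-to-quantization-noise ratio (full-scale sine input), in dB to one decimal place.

SNR ≈ 6.02·N + 1.76 dB = 6.02·20 + 1.76 = 122.16 dB.

122.2 dB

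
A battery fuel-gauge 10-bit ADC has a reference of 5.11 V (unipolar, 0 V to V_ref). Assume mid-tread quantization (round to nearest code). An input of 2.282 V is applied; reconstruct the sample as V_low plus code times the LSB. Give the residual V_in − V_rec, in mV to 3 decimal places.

1.463 mV

Step size: 5.11 V ÷ 2^10 = 4.990 mV.
Scaled input = 457.2932 LSBs, so code = 457.
V_rec = 0 + 457·0.00499023 = 2.2805371 V.
V_in − V_rec = 0.00146289 V = 1.463 mV.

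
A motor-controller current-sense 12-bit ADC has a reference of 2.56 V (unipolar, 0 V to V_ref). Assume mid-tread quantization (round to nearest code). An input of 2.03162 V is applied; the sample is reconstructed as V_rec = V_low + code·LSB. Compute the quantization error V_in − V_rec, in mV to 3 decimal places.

One LSB is 2.56 V / 4096 = 0.625 mV.
Scaled input = 3250.5920 LSBs, so code = 3251.
Reconstructed: 2.031875 V.
Difference: -0.000255 V → -0.255 mV.

-0.255 mV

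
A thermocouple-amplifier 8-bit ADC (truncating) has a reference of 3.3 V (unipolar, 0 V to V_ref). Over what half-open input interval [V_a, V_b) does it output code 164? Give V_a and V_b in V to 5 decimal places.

[2.11406 V, 2.12695 V)

LSB = 3.3/2^8 = 12.891 mV.
V_a = V_low + 164·LSB = 2.11406 V; V_b = V_low + 165·LSB = 2.12695 V.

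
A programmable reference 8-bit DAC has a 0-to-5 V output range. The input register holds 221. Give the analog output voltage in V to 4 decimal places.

LSB = 5 V / 2^8 = 19.531 mV.
V_out = 0 + 221 × 0.0195312 V = 4.31641 V.

4.3164 V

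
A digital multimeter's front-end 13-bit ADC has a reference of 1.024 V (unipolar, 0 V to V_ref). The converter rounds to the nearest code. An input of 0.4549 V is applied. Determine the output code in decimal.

code 3639

LSB = 1.024 V / 8192 = 125.00 µV.
(V_in − V_low)/LSB = (0.4549 − 0) / 0.000125 = 3639.200.
Round → code 3639.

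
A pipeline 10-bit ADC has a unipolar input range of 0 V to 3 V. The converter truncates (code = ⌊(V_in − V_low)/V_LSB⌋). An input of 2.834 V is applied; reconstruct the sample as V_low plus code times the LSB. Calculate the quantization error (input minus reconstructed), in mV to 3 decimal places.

0.992 mV

LSB = 3/2^10 = 2.930 mV.
Scaled input = 967.3387 LSBs, so code = 967.
Code 967 maps back to 0 + 967×0.00292969 V = 2.8330078 V.
V_in − V_rec = 0.000992188 V = 0.992 mV.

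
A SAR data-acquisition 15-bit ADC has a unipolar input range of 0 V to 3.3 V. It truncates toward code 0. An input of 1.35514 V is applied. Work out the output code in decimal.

LSB = 3.3 V / 32768 = 100.71 µV.
Input sits at 13456.130 steps above V_low.
⌊·⌋(13456.130) = 13456.

code 13456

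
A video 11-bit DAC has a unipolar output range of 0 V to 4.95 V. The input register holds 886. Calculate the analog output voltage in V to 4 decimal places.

LSB = 4.95 V / 2^11 = 2.417 mV.
V_out = 0 + 886 × 0.00241699 V = 2.14146 V.

2.1415 V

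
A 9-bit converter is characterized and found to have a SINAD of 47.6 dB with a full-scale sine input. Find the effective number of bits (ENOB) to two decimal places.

ENOB = (SINAD − 1.76) / 6.02 = (47.6 − 1.76)/6.02 = 7.615.

7.61 bits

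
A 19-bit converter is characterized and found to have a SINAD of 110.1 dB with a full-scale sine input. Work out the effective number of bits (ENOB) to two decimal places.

ENOB = (SINAD − 1.76) / 6.02 = (110.1 − 1.76)/6.02 = 17.997.

18.00 bits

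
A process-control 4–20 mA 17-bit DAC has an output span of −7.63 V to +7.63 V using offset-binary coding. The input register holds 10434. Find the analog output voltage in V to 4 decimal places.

LSB = 15.26 V / 2^17 = 116.42 µV.
V_out = (−7.63) + 10434 × 0.000116425 V = -6.41523 V.

-6.4152 V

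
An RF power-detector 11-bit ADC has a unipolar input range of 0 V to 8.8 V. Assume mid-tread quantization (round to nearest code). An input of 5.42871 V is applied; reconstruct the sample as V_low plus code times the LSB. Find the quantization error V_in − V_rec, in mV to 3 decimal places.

1.757 mV

LSB = 8.8/2^11 = 4.297 mV.
Scaled input = 1263.4089 LSBs, so code = 1263.
Code 1263 maps back to 0 + 1263×0.00429688 V = 5.4269531 V.
V_in − V_rec = 0.00175687 V = 1.757 mV.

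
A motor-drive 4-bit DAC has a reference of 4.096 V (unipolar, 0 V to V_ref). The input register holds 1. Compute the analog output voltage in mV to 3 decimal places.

LSB = 4.096 V / 2^4 = 256.000 mV.
V_out = 0 + 1 × 0.256 V = 0.256 V.
= 256.000 mV.

256.000 mV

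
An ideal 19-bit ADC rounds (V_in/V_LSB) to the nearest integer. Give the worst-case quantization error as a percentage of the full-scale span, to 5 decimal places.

0.00010 %

Rounding → worst-case error = ½ LSB = V_FS/2^20, so 100/1048576 = 9.53674e-05 % of full scale.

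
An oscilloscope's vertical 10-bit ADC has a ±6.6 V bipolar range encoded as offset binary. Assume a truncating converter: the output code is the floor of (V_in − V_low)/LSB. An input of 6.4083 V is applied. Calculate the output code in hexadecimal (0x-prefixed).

code 0x3F1 (decimal 1009)

LSB = 13.2 V / 1024 = 12.891 mV.
(V_in − V_low)/LSB = (6.4083 − (−6.6)) / 0.0128906 = 1009.129.
Floor → code 1009.
In hexadecimal (0x-prefixed): 0x3F1.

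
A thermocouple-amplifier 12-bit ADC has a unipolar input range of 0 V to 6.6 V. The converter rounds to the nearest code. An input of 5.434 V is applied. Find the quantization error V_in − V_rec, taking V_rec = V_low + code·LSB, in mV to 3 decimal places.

0.602 mV

One LSB is 6.6 V / 4096 = 1.611 mV.
Scaled input = 3372.3733 LSBs, so code = 3372.
Code 3372 maps back to 0 + 3372×0.00161133 V = 5.4333984 V.
Error = 5.434 − 5.4333984 = 0.000601562 V = 0.602 mV.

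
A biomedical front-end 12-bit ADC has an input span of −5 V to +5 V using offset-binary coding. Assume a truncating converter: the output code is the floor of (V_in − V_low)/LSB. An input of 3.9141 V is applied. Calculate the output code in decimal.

code 3651

Full-scale span = 10 V; LSB = 10/2^12 = 2.441 mV.
Input sits at 3651.215 steps above V_low.
So the output code is 3651.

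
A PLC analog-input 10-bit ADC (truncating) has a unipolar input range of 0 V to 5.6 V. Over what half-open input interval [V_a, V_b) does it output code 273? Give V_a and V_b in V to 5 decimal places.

[1.49297 V, 1.49844 V)

LSB = 5.6/2^10 = 5.469 mV.
V_a = V_low + 273·LSB = 1.49297 V; V_b = V_low + 274·LSB = 1.49844 V.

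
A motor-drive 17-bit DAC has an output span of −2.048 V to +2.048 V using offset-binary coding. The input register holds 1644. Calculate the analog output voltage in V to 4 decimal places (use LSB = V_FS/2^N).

-1.9966 V

LSB = 4.096 V / 2^17 = 31.25 µV.
V_out = (−2.048) + 1644 × 3.125e-05 V = -1.99663 V.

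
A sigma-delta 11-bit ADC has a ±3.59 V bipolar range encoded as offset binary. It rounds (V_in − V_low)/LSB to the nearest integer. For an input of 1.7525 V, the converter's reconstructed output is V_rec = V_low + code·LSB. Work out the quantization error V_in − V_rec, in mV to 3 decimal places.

-0.430 mV

Step size: 7.18 V ÷ 2^11 = 3.506 mV.
(V_in − V_low)/LSB = (1.7525 − (−3.59))/0.00350586 = 1523.8774 → code 1524 (round).
V_rec = (−3.59) + 1524·0.00350586 = 1.7529297 V.
V_in − V_rec = -0.000429688 V = -0.430 mV.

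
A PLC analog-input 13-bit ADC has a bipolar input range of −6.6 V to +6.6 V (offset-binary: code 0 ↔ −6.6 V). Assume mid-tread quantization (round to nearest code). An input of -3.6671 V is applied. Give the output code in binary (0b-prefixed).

code 0b11100011100 (decimal 1820)

With 8192 levels over 13.2 V, one step is 1.611 mV.
(V_in − V_low)/LSB = (-3.6671 − (−6.6)) / 0.00161133 = 1820.176.
Round → code 1820.
In binary (0b-prefixed): 0b11100011100.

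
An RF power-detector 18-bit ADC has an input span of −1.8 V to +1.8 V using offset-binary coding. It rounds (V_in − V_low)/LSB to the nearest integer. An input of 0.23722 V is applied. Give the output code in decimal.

code 148346

LSB = 3.6 V / 262144 = 13.73 µV.
(0.23722 − (−1.8)) / 1.37329e-05 = 148345.833 LSBs.
Round → code 148346.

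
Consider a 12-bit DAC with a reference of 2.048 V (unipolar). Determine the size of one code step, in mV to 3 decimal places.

Full-scale span = 2.048 V.
LSB = 2.048 / 2^12 = 2.048 / 4096 = 0.0005 V = 0.500 mV.

0.500 mV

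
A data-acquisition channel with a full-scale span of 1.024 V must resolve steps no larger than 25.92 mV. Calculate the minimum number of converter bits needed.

Number of steps required ≥ 1.024 V / 25.92 mV = 39.51.
Need 2^N ≥ 39.51; 2^5 = 32, 2^6 = 64.
Minimum N = 6.

6 bits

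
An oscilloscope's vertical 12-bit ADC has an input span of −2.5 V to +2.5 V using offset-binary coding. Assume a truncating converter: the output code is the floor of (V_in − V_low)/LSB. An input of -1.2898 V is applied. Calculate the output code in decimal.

code 991

LSB = 5 V / 4096 = 1.221 mV.
(V_in − V_low)/LSB = (-1.2898 − (−2.5)) / 0.0012207 = 991.396.
Floor → code 991.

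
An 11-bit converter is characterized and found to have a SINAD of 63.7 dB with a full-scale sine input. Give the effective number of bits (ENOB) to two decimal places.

10.29 bits

ENOB = (SINAD − 1.76) / 6.02 = (63.7 − 1.76)/6.02 = 10.289.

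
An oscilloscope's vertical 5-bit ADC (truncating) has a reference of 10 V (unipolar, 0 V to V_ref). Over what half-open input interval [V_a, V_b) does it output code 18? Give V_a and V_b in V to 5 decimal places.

LSB = 10/2^5 = 312.500 mV.
V_a = V_low + 18·LSB = 5.625 V; V_b = V_low + 19·LSB = 5.9375 V.

[5.62500 V, 5.93750 V)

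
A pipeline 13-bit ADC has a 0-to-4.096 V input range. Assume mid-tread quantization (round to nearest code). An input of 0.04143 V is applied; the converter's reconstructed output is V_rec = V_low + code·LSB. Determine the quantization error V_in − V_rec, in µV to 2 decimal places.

-70.00 µV

One LSB is 4.096 V / 8192 = 0.500 mV.
(V_in − V_low)/LSB = (0.04143 − 0)/0.0005 = 82.8600 → code 83 (round).
Reconstructed: 0.0415 V.
V_in − V_rec = -7e-05 V = -70.00 µV.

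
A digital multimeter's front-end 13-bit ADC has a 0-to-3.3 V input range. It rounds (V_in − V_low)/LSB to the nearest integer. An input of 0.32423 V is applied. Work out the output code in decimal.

LSB = 3.3 V / 8192 = 402.83 µV.
Input sits at 804.876 steps above V_low.
Round → code 805.

code 805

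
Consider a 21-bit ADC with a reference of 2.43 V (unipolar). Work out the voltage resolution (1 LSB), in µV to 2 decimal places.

1.16 µV

Full-scale span = 2.43 V.
LSB = 2.43 / 2^21 = 2.43 / 2097152 = 1.15871e-06 V = 1.16 µV.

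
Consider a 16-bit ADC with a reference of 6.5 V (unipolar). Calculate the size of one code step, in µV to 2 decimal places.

Full-scale span = 6.5 V.
LSB = 6.5 / 2^16 = 6.5 / 65536 = 9.91821e-05 V = 99.18 µV.

99.18 µV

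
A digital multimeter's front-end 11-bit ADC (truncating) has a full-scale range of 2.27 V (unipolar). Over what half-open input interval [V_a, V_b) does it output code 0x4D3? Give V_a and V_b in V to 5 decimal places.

[1.36887 V, 1.36998 V)

LSB = 2.27/2^11 = 1.108 mV.
Code 0x4D3 = 1235 decimal.
V_a = V_low + 1235·LSB = 1.36887 V; V_b = V_low + 1236·LSB = 1.36998 V.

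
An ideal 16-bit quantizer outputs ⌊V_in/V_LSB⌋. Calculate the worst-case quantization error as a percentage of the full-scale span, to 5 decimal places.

0.00153 %

Truncating → worst-case error = 1 LSB = V_FS/2^16, so 100/65536 = 0.00152588 % of full scale.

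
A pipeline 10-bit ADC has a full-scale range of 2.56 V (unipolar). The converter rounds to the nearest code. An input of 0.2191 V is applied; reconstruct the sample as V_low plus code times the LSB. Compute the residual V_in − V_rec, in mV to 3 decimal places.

One LSB is 2.56 V / 1024 = 2.500 mV.
(0.2191 − 0)/0.0025 = 87.6400; round gives code 88.
V_rec = 0 + 88·0.0025 = 0.22 V.
Difference: -0.0009 V → -0.900 mV.

-0.900 mV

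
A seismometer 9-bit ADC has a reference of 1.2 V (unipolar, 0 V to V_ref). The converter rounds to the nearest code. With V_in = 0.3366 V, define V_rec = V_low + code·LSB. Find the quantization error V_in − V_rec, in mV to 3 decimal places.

One LSB is 1.2 V / 512 = 2.344 mV.
(V_in − V_low)/LSB = (0.3366 − 0)/0.00234375 = 143.6160 → code 144 (round).
V_rec = 0 + 144·0.00234375 = 0.3375 V.
Difference: -0.0009 V → -0.900 mV.

-0.900 mV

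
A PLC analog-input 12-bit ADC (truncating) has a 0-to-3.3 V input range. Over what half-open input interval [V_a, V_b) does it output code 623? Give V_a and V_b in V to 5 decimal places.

[0.50193 V, 0.50273 V)

LSB = 3.3/2^12 = 0.806 mV.
V_a = V_low + 623·LSB = 0.501929 V; V_b = V_low + 624·LSB = 0.502734 V.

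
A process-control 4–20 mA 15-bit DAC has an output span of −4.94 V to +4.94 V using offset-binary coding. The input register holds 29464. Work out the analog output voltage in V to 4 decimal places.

LSB = 9.88 V / 2^15 = 301.51 µV.
V_out = (−4.94) + 29464 × 0.000301514 V = 3.9438 V.

3.9438 V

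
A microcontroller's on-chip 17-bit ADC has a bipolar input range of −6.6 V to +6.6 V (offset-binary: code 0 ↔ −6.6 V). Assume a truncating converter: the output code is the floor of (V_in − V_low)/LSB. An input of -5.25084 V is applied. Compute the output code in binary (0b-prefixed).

With 131072 levels over 13.2 V, one step is 100.71 µV.
(-5.25084 − (−6.6)) / 0.000100708 = 13396.750 LSBs.
So the output code is 13396.
In binary (0b-prefixed): 0b11010001010100.

code 0b11010001010100 (decimal 13396)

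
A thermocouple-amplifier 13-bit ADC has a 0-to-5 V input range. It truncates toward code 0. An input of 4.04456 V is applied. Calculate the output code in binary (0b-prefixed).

code 0b1100111100010 (decimal 6626)

Full-scale span = 5 V; LSB = 5/2^13 = 0.610 mV.
Input sits at 6626.607 steps above V_low.
⌊·⌋(6626.607) = 6626.
In binary (0b-prefixed): 0b1100111100010.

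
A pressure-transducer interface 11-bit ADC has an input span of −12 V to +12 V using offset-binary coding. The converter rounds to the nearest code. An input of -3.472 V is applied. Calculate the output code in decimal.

code 728

LSB = 24 V / 2048 = 11.719 mV.
Input sits at 727.723 steps above V_low.
So the output code is 728.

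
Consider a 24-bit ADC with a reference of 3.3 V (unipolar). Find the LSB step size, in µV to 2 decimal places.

0.20 µV

Full-scale span = 3.3 V.
LSB = 3.3 / 2^24 = 3.3 / 16777216 = 1.96695e-07 V = 0.20 µV.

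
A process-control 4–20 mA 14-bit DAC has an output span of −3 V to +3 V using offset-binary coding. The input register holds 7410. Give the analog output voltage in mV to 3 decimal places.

-286.377 mV

LSB = 6 V / 2^14 = 366.21 µV.
V_out = (−3) + 7410 × 0.000366211 V = -0.286377 V.
= -286.377 mV.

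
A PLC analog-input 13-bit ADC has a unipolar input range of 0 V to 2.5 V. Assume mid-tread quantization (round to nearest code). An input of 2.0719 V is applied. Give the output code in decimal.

code 6789

LSB = 2.5 V / 8192 = 305.18 µV.
(2.0719 − 0) / 0.000305176 = 6789.202 LSBs.
So the output code is 6789.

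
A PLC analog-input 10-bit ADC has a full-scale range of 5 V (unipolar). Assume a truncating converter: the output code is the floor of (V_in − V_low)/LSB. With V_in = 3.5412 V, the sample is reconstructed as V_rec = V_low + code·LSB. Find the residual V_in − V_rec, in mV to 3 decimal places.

1.161 mV

LSB = 5/2^10 = 4.883 mV.
Scaled input = 725.2378 LSBs, so code = 725.
V_rec = 0 + 725·0.00488281 = 3.5400391 V.
V_in − V_rec = 0.00116094 V = 1.161 mV.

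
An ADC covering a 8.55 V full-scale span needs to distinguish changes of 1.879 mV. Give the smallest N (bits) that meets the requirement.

13 bits

Number of steps required ≥ 8.55 V / 1.879 mV = 4550.29.
Need 2^N ≥ 4550.29; 2^12 = 4096, 2^13 = 8192.
Minimum N = 13.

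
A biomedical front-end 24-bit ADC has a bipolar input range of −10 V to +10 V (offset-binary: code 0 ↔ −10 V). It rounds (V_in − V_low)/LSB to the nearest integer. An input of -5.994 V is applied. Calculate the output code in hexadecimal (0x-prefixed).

code 0x3346DC (decimal 3360476)

LSB = 20 V / 16777216 = 1.19 µV.
(-5.994 − (−10)) / 1.19209e-06 = 3360476.365 LSBs.
round(3360476.365) = 3360476.
In hexadecimal (0x-prefixed): 0x3346DC.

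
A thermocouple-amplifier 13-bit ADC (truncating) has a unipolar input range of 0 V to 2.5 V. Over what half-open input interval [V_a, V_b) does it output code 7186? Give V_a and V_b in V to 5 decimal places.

LSB = 2.5/2^13 = 305.18 µV.
V_a = V_low + 7186·LSB = 2.19299 V; V_b = V_low + 7187·LSB = 2.1933 V.

[2.19299 V, 2.19330 V)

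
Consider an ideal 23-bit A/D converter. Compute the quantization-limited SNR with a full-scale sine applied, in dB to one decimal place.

140.2 dB

SNR ≈ 6.02·N + 1.76 dB = 6.02·23 + 1.76 = 140.22 dB.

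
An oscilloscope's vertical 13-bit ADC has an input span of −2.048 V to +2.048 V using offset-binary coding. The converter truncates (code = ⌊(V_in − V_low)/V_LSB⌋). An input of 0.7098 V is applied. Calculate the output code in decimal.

code 5515

LSB = 4.096 V / 8192 = 0.500 mV.
(0.7098 − (−2.048)) / 0.0005 = 5515.600 LSBs.
⌊·⌋(5515.600) = 5515.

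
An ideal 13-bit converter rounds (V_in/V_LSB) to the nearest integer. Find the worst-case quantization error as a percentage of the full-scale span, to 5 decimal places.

0.00610 %

Rounding → worst-case error = ½ LSB = V_FS/2^14, so 100/16384 = 0.00610352 % of full scale.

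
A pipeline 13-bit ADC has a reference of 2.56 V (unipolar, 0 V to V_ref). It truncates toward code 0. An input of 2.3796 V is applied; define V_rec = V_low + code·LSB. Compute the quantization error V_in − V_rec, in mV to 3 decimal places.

0.225 mV

LSB = 2.56/2^13 = 312.50 µV.
Scaled input = 7614.7200 LSBs, so code = 7614.
Reconstructed: 2.379375 V.
Difference: 0.000225 V → 0.225 mV.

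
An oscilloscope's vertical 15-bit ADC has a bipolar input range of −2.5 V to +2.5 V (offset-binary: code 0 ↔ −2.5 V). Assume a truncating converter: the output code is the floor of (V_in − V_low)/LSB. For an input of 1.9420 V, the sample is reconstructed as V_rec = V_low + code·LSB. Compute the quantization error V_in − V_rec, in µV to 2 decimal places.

LSB = 5/2^15 = 152.59 µV.
(V_in − V_low)/LSB = (1.9420 − (−2.5))/0.000152588 = 29111.0912 → code 29111 (floor).
Reconstructed: 1.9419861 V.
Error = 1.9420 − 1.9419861 = 1.3916e-05 V = 13.92 µV.

13.92 µV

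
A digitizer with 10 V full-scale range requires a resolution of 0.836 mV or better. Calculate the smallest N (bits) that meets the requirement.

14 bits

Number of steps required ≥ 10 V / 0.836 mV = 11961.72.
Need 2^N ≥ 11961.72; 2^13 = 8192, 2^14 = 16384.
Minimum N = 14.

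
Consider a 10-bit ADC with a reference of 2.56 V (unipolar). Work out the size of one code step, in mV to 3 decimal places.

Full-scale span = 2.56 V.
LSB = 2.56 / 2^10 = 2.56 / 1024 = 0.0025 V = 2.500 mV.

2.500 mV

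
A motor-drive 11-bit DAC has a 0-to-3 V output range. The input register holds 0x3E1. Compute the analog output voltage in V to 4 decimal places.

LSB = 3 V / 2^11 = 1.465 mV.
Code 0x3E1 = 993 decimal.
V_out = 0 + 993 × 0.00146484 V = 1.45459 V.

1.4546 V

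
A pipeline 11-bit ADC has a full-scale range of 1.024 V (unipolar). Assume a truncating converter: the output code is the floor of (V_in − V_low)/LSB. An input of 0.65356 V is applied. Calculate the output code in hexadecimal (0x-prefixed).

code 0x51B (decimal 1307)

With 2048 levels over 1.024 V, one step is 0.500 mV.
(0.65356 − 0) / 0.0005 = 1307.120 LSBs.
⌊·⌋(1307.120) = 1307.
In hexadecimal (0x-prefixed): 0x51B.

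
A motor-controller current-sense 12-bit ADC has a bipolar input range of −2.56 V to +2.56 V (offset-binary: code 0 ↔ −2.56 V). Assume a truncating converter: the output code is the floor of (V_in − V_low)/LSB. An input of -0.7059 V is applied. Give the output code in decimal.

code 1483

LSB = 5.12 V / 4096 = 1.250 mV.
(V_in − V_low)/LSB = (-0.7059 − (−2.56)) / 0.00125 = 1483.280.
Floor → code 1483.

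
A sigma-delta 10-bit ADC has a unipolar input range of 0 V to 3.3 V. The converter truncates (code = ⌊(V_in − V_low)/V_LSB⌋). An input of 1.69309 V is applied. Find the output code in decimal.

code 525

LSB = 3.3 V / 1024 = 3.223 mV.
(V_in − V_low)/LSB = (1.69309 − 0) / 0.00322266 = 525.371.
Floor → code 525.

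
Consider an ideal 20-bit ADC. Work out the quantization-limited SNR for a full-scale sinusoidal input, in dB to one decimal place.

SNR ≈ 6.02·N + 1.76 dB = 6.02·20 + 1.76 = 122.16 dB.

122.2 dB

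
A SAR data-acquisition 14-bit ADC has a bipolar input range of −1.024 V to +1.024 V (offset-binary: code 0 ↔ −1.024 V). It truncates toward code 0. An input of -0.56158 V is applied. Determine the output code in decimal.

Full-scale span = 2.048 V; LSB = 2.048/2^14 = 125.00 µV.
(-0.56158 − (−1.024)) / 0.000125 = 3699.360 LSBs.
⌊·⌋(3699.360) = 3699.

code 3699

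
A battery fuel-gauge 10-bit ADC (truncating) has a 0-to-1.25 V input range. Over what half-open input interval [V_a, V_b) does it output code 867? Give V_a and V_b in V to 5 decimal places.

LSB = 1.25/2^10 = 1.221 mV.
V_a = V_low + 867·LSB = 1.05835 V; V_b = V_low + 868·LSB = 1.05957 V.

[1.05835 V, 1.05957 V)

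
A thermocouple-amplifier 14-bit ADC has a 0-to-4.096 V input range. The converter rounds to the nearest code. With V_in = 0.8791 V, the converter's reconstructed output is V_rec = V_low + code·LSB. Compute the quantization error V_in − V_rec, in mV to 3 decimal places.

One LSB is 4.096 V / 16384 = 250.00 µV.
(V_in − V_low)/LSB = (0.8791 − 0)/0.00025 = 3516.4000 → code 3516 (round).
V_rec = 0 + 3516·0.00025 = 0.879 V.
Error = 0.8791 − 0.879 = 0.0001 V = 0.100 mV.

0.100 mV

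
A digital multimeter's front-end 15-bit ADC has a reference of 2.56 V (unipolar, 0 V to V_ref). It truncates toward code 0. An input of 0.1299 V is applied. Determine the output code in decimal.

Full-scale span = 2.56 V; LSB = 2.56/2^15 = 78.12 µV.
(0.1299 − 0) / 7.8125e-05 = 1662.720 LSBs.
⌊·⌋(1662.720) = 1662.

code 1662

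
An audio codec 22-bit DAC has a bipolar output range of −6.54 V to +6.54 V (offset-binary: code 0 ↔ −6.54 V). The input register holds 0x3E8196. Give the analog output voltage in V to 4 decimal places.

LSB = 13.08 V / 2^22 = 3.12 µV.
Code 0x3E8196 = 4096406 decimal.
V_out = (−6.54) + 4096406 × 3.11852e-06 V = 6.2347 V.

6.2347 V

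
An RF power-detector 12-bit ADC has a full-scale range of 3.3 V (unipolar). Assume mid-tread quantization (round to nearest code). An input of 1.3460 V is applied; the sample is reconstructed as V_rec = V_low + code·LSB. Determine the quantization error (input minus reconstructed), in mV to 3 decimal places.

One LSB is 3.3 V / 4096 = 0.806 mV.
Scaled input = 1670.6715 LSBs, so code = 1671.
Reconstructed: 1.3462646 V.
V_in − V_rec = -0.000264648 V = -0.265 mV.

-0.265 mV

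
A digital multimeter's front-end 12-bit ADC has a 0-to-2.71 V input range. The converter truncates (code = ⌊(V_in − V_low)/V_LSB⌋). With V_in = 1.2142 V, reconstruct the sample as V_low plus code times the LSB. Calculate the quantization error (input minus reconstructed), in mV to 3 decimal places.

LSB = 2.71/2^12 = 0.662 mV.
(V_in − V_low)/LSB = (1.2142 − 0)/0.000661621 = 1835.1894 → code 1835 (floor).
V_rec = 0 + 1835·0.000661621 = 1.2140747 V.
V_in − V_rec = 0.000125293 V = 0.125 mV.

0.125 mV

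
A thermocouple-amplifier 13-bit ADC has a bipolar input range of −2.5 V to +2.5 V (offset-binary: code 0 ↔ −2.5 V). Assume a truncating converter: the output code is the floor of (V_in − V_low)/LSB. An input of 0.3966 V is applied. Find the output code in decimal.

code 4745

LSB = 5 V / 8192 = 0.610 mV.
(0.3966 − (−2.5)) / 0.000610352 = 4745.789 LSBs.
⌊·⌋(4745.789) = 4745.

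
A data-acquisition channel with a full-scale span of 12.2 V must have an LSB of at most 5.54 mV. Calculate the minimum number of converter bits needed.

12 bits

Number of steps required ≥ 12.2 V / 5.54 mV = 2202.17.
Need 2^N ≥ 2202.17; 2^11 = 2048, 2^12 = 4096.
Minimum N = 12.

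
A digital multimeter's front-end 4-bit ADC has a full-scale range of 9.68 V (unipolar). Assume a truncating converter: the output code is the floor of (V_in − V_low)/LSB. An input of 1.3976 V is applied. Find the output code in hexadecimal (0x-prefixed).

Full-scale span = 9.68 V; LSB = 9.68/2^4 = 0.6050 V.
(V_in − V_low)/LSB = (1.3976 − 0) / 0.605 = 2.310.
Floor → code 2.
In hexadecimal (0x-prefixed): 0x2.

code 0x2 (decimal 2)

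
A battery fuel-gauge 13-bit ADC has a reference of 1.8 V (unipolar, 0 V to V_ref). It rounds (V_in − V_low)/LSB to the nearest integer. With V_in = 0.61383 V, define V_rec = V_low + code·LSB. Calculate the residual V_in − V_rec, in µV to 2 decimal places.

Step size: 1.8 V ÷ 2^13 = 219.73 µV.
(V_in − V_low)/LSB = (0.61383 − 0)/0.000219727 = 2793.6085 → code 2794 (round).
Reconstructed: 0.61391602 V.
Error = 0.61383 − 0.61391602 = -8.60156e-05 V = -86.02 µV.

-86.02 µV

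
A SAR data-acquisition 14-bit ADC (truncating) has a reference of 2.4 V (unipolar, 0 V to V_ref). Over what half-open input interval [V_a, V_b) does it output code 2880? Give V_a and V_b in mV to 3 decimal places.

LSB = 2.4/2^14 = 146.48 µV.
V_a = V_low + 2880·LSB = 0.421875 V; V_b = V_low + 2881·LSB = 0.422021 V.

[421.875 mV, 422.021 mV)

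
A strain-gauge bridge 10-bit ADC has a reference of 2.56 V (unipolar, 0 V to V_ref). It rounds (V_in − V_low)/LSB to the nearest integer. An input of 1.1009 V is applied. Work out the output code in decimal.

code 440

Full-scale span = 2.56 V; LSB = 2.56/2^10 = 2.500 mV.
Input sits at 440.360 steps above V_low.
So the output code is 440.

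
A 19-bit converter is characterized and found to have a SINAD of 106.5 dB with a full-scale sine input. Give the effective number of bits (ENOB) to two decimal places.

ENOB = (SINAD − 1.76) / 6.02 = (106.5 − 1.76)/6.02 = 17.399.

17.40 bits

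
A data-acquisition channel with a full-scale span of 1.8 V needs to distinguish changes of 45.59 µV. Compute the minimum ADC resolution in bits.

16 bits

Number of steps required ≥ 1.8 V / 45.59 µV = 39482.34.
Need 2^N ≥ 39482.34; 2^15 = 32768, 2^16 = 65536.
Minimum N = 16.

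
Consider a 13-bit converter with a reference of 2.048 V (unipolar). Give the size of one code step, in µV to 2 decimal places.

250.00 µV

Full-scale span = 2.048 V.
LSB = 2.048 / 2^13 = 2.048 / 8192 = 0.00025 V = 250.00 µV.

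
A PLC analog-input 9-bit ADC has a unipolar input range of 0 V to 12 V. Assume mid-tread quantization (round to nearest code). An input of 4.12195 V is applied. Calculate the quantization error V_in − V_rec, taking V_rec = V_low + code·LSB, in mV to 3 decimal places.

-3.050 mV

LSB = 12/2^9 = 23.438 mV.
Scaled input = 175.8699 LSBs, so code = 176.
Code 176 maps back to 0 + 176×0.0234375 V = 4.125 V.
Error = 4.12195 − 4.125 = -0.00305 V = -3.050 mV.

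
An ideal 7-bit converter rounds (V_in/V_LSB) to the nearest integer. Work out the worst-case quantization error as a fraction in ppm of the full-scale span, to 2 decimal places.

Rounding → worst-case error = ½ LSB = V_FS/2^8, so 1e+06/256 = 3906.25 ppm of full scale.

3906.25 ppm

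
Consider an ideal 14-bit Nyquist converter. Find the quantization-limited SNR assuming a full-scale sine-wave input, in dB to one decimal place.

86.0 dB

SNR ≈ 6.02·N + 1.76 dB = 6.02·14 + 1.76 = 86.04 dB.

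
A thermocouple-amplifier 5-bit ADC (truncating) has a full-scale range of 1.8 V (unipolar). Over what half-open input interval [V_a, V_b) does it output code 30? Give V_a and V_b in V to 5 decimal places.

LSB = 1.8/2^5 = 56.250 mV.
V_a = V_low + 30·LSB = 1.6875 V; V_b = V_low + 31·LSB = 1.74375 V.

[1.68750 V, 1.74375 V)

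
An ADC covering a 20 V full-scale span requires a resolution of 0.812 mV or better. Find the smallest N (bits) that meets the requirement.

15 bits

Number of steps required ≥ 20 V / 0.812 mV = 24630.54.
Need 2^N ≥ 24630.54; 2^14 = 16384, 2^15 = 32768.
Minimum N = 15.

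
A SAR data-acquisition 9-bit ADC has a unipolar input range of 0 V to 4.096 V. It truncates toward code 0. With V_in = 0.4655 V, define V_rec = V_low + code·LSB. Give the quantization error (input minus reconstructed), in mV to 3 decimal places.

1.500 mV

Step size: 4.096 V ÷ 2^9 = 8.000 mV.
(0.4655 − 0)/0.008 = 58.1875; ⌊·⌋ gives code 58.
Code 58 maps back to 0 + 58×0.008 V = 0.464 V.
Error = 0.4655 − 0.464 = 0.0015 V = 1.500 mV.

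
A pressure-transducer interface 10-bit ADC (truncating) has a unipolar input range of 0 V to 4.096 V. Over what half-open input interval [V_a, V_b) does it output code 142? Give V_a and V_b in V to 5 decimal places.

LSB = 4.096/2^10 = 4.000 mV.
V_a = V_low + 142·LSB = 0.568 V; V_b = V_low + 143·LSB = 0.572 V.

[0.56800 V, 0.57200 V)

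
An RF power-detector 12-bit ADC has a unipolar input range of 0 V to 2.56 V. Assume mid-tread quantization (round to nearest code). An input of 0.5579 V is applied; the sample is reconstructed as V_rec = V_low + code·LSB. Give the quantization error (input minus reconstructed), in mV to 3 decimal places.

Step size: 2.56 V ÷ 2^12 = 0.625 mV.
(0.5579 − 0)/0.000625 = 892.6400; round gives code 893.
Reconstructed: 0.558125 V.
V_in − V_rec = -0.000225 V = -0.225 mV.

-0.225 mV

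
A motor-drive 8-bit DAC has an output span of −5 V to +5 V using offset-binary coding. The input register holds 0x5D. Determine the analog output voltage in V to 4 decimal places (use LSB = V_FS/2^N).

LSB = 10 V / 2^8 = 39.062 mV.
Code 0x5D = 93 decimal.
V_out = (−5) + 93 × 0.0390625 V = -1.36719 V.

-1.3672 V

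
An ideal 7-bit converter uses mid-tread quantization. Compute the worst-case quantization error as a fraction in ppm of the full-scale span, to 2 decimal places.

Rounding → worst-case error = ½ LSB = V_FS/2^8, so 1e+06/256 = 3906.25 ppm of full scale.

3906.25 ppm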